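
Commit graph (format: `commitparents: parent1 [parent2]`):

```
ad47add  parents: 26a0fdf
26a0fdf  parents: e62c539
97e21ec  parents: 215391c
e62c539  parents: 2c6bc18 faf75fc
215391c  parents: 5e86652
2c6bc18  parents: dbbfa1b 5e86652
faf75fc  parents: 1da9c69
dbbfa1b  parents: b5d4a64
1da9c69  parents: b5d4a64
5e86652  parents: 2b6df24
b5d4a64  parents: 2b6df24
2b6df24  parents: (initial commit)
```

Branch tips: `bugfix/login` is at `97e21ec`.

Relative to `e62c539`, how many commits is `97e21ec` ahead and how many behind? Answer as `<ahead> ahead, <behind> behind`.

2 ahead, 6 behind

Reachable from 97e21ec: {215391c, 2b6df24, 5e86652, 97e21ec}.
Reachable from e62c539: {1da9c69, 2b6df24, 2c6bc18, 5e86652, b5d4a64, dbbfa1b, e62c539, faf75fc}.
Only in 97e21ec's history (ahead): {215391c, 97e21ec} — 2.
Only in e62c539's history (behind): {1da9c69, 2c6bc18, b5d4a64, dbbfa1b, e62c539, faf75fc} — 6.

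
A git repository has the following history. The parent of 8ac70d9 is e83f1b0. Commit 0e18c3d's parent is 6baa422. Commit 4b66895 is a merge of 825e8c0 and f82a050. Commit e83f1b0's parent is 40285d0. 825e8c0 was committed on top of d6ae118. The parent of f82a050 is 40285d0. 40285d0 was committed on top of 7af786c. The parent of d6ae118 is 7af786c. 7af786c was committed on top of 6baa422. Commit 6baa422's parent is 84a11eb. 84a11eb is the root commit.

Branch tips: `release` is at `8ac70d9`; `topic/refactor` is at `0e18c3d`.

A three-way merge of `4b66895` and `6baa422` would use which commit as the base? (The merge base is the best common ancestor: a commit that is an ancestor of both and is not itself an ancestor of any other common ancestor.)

Ancestors of 4b66895: {40285d0, 4b66895, 6baa422, 7af786c, 825e8c0, 84a11eb, d6ae118, f82a050}.
Ancestors of 6baa422: {6baa422, 84a11eb}.
Common ancestors: {6baa422, 84a11eb}.
Among these, 6baa422 is not an ancestor of any other common ancestor — it is the merge base.

6baa422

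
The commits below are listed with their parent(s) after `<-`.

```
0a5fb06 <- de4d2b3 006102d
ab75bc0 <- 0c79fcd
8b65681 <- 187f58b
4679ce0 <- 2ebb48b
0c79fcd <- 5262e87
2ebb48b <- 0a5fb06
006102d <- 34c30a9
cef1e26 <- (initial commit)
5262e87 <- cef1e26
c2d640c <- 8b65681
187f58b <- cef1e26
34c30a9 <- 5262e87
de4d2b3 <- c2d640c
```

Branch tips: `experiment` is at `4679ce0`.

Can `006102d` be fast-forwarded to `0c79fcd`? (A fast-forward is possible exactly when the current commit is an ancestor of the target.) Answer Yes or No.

A fast-forward from 006102d to 0c79fcd is possible iff 006102d is an ancestor of 0c79fcd.
Ancestors of 0c79fcd: {0c79fcd, 5262e87, cef1e26}.
006102d is not among them, so fast-forward is not possible.

No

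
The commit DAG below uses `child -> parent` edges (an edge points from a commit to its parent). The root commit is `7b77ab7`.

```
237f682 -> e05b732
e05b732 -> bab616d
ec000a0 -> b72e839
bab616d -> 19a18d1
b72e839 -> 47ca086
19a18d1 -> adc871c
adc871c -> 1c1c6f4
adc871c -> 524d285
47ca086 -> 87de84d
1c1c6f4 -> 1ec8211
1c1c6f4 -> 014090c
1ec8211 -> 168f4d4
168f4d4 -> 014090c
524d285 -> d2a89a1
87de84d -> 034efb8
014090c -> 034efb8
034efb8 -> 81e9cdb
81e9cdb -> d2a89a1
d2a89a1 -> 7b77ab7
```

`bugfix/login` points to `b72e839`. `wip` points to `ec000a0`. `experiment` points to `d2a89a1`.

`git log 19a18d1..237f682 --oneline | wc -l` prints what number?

Reachable from 237f682: {014090c, 034efb8, 168f4d4, 19a18d1, 1c1c6f4, 1ec8211, 237f682, 524d285, 7b77ab7, 81e9cdb, adc871c, bab616d, d2a89a1, e05b732}.
Reachable from 19a18d1: {014090c, 034efb8, 168f4d4, 19a18d1, 1c1c6f4, 1ec8211, 524d285, 7b77ab7, 81e9cdb, adc871c, d2a89a1}.
In 237f682's history but not 19a18d1's: {237f682, bab616d, e05b732} — 3 commits.

3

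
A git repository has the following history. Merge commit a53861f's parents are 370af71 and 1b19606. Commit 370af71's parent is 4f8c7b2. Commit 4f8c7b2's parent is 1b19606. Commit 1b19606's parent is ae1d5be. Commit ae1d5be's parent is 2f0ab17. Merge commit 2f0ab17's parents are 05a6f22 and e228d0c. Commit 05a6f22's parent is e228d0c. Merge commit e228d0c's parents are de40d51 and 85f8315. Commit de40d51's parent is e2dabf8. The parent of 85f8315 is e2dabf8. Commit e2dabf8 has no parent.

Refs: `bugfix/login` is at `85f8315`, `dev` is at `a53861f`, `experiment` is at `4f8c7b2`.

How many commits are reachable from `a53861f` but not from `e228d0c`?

7

Reachable from a53861f: {05a6f22, 1b19606, 2f0ab17, 370af71, 4f8c7b2, 85f8315, a53861f, ae1d5be, de40d51, e228d0c, e2dabf8}.
Reachable from e228d0c: {85f8315, de40d51, e228d0c, e2dabf8}.
In a53861f's history but not e228d0c's: {05a6f22, 1b19606, 2f0ab17, 370af71, 4f8c7b2, a53861f, ae1d5be} — 7 commits.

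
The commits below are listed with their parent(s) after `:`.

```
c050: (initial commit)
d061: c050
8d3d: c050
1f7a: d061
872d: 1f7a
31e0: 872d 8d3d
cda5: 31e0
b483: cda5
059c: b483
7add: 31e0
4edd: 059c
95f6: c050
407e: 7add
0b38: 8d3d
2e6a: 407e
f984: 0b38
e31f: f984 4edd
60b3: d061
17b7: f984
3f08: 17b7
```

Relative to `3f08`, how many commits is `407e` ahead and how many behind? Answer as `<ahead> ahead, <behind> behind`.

6 ahead, 4 behind

Reachable from 407e: {1f7a, 31e0, 407e, 7add, 872d, 8d3d, c050, d061}.
Reachable from 3f08: {0b38, 17b7, 3f08, 8d3d, c050, f984}.
Only in 407e's history (ahead): {1f7a, 31e0, 407e, 7add, 872d, d061} — 6.
Only in 3f08's history (behind): {0b38, 17b7, 3f08, f984} — 4.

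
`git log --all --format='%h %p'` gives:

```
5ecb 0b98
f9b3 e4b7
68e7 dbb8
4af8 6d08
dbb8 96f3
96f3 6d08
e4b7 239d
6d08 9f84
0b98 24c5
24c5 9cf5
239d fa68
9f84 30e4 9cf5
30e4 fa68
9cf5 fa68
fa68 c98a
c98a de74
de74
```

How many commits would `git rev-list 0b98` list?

Walking parent pointers from 0b98: reachable set = {0b98, 24c5, 9cf5, c98a, de74, fa68}.
That is 6 commits.

6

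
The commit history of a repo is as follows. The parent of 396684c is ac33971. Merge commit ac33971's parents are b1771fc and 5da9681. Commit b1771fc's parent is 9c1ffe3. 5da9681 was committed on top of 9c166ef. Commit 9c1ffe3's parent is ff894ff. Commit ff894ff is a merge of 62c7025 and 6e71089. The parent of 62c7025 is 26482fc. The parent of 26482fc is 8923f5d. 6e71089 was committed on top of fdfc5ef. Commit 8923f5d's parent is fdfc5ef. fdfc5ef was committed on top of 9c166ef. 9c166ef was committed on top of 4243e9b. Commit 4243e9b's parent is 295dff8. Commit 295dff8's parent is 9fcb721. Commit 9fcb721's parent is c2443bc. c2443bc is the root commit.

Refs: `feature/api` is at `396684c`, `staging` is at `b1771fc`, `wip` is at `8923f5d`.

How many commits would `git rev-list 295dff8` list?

3

Walking parent pointers from 295dff8: reachable set = {295dff8, 9fcb721, c2443bc}.
That is 3 commits.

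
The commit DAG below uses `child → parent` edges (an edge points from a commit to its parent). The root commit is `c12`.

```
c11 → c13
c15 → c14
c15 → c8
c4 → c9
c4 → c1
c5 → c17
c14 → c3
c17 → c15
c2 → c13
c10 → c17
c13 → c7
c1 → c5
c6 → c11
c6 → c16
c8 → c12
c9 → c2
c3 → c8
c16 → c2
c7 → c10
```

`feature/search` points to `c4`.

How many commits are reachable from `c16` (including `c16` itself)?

Walking parent pointers from c16: reachable set = {c10, c12, c13, c14, c15, c16, c17, c2, c3, c7, c8}.
That is 11 commits.

11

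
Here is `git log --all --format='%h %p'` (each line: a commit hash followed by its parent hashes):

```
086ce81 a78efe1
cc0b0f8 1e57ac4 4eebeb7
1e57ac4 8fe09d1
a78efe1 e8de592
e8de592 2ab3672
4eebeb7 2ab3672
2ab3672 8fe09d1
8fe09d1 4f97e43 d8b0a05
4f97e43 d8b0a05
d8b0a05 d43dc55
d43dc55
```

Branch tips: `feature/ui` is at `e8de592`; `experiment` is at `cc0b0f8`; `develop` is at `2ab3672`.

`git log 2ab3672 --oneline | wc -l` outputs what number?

5

Walking parent pointers from 2ab3672: reachable set = {2ab3672, 4f97e43, 8fe09d1, d43dc55, d8b0a05}.
That is 5 commits.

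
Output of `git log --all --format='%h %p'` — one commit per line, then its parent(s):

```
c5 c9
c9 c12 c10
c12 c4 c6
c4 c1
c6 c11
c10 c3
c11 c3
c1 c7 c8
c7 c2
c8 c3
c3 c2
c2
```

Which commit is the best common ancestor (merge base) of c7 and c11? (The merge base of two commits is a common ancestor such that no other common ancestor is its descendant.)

Ancestors of c7: {c2, c7}.
Ancestors of c11: {c11, c2, c3}.
Common ancestors: {c2}.
The only common ancestor is c2, so it is the merge base.

c2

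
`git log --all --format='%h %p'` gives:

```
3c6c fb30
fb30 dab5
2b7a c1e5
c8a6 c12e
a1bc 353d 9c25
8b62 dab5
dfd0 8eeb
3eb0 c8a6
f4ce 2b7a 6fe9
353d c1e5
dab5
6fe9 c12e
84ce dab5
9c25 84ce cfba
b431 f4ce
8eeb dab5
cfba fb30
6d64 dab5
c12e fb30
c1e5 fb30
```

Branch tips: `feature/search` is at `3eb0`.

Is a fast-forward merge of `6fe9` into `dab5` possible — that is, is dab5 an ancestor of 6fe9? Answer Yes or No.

A fast-forward from dab5 to 6fe9 is possible iff dab5 is an ancestor of 6fe9.
Ancestors of 6fe9: {6fe9, c12e, dab5, fb30}.
dab5 is among them, so fast-forward is possible.

Yes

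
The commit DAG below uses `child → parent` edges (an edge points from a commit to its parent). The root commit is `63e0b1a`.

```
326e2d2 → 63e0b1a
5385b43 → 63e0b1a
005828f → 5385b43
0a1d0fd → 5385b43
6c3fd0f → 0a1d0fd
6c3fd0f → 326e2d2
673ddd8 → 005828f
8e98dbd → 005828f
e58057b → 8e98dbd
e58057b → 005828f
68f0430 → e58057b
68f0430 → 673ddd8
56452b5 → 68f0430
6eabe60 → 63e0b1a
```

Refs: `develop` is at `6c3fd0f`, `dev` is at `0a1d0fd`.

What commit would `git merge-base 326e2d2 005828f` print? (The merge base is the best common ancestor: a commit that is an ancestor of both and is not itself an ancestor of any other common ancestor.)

Ancestors of 326e2d2: {326e2d2, 63e0b1a}.
Ancestors of 005828f: {005828f, 5385b43, 63e0b1a}.
Common ancestors: {63e0b1a}.
The only common ancestor is 63e0b1a, so it is the merge base.

63e0b1a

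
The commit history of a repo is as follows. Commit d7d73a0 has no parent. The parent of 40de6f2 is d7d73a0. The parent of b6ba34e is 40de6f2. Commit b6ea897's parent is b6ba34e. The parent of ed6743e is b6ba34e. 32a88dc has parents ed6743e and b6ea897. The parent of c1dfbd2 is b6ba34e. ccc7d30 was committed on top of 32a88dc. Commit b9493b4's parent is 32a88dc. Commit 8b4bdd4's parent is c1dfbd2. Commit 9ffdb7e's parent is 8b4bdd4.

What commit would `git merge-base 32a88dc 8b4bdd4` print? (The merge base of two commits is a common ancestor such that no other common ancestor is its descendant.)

Ancestors of 32a88dc: {32a88dc, 40de6f2, b6ba34e, b6ea897, d7d73a0, ed6743e}.
Ancestors of 8b4bdd4: {40de6f2, 8b4bdd4, b6ba34e, c1dfbd2, d7d73a0}.
Common ancestors: {40de6f2, b6ba34e, d7d73a0}.
Among these, b6ba34e is not an ancestor of any other common ancestor — it is the merge base.

b6ba34e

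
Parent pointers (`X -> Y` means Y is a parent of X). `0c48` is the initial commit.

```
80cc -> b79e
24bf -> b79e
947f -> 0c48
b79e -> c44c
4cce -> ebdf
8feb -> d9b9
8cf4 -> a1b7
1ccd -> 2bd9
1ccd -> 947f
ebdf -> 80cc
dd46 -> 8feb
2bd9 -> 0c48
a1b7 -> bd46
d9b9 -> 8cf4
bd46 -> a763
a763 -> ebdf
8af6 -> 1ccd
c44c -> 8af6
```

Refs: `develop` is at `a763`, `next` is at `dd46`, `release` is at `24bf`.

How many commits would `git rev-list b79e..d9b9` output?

Reachable from d9b9: {0c48, 1ccd, 2bd9, 80cc, 8af6, 8cf4, 947f, a1b7, a763, b79e, bd46, c44c, d9b9, ebdf}.
Reachable from b79e: {0c48, 1ccd, 2bd9, 8af6, 947f, b79e, c44c}.
In d9b9's history but not b79e's: {80cc, 8cf4, a1b7, a763, bd46, d9b9, ebdf} — 7 commits.

7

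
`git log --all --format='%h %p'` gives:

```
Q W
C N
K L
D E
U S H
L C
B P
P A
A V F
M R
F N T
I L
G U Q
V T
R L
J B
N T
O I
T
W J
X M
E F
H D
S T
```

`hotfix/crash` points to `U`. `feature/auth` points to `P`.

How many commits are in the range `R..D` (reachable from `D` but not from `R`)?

Reachable from D: {D, E, F, N, T}.
Reachable from R: {C, L, N, R, T}.
In D's history but not R's: {D, E, F} — 3 commits.

3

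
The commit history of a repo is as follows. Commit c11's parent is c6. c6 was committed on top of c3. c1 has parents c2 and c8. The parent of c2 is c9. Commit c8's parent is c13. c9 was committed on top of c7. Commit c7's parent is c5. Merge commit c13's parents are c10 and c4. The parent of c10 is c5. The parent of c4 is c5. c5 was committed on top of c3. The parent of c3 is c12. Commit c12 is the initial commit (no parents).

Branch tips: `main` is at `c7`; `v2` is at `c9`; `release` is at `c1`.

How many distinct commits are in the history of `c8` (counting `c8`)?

7

Walking parent pointers from c8: reachable set = {c10, c12, c13, c3, c4, c5, c8}.
That is 7 commits.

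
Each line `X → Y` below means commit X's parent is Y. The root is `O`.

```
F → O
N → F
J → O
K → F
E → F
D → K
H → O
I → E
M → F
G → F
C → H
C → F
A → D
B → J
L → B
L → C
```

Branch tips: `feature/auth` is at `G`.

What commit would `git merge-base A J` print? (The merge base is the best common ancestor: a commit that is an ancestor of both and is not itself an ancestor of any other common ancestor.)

O

Ancestors of A: {A, D, F, K, O}.
Ancestors of J: {J, O}.
Common ancestors: {O}.
The only common ancestor is O, so it is the merge base.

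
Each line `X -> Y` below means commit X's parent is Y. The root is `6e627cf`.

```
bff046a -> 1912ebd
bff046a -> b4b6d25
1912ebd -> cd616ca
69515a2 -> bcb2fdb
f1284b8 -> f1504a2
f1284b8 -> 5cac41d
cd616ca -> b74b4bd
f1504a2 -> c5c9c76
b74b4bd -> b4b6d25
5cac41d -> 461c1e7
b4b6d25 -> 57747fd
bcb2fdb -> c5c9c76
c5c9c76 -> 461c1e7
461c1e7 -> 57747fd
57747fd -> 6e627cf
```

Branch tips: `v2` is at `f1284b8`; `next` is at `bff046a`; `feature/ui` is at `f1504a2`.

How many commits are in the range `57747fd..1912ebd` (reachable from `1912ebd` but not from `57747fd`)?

Reachable from 1912ebd: {1912ebd, 57747fd, 6e627cf, b4b6d25, b74b4bd, cd616ca}.
Reachable from 57747fd: {57747fd, 6e627cf}.
In 1912ebd's history but not 57747fd's: {1912ebd, b4b6d25, b74b4bd, cd616ca} — 4 commits.

4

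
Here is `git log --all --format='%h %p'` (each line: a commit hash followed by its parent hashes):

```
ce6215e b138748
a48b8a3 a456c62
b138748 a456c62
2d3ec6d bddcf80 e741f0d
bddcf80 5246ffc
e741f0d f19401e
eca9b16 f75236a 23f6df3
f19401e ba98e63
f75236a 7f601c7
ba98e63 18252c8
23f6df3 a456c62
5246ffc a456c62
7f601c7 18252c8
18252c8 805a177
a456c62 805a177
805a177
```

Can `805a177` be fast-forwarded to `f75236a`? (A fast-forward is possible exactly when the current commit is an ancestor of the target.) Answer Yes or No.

Yes

A fast-forward from 805a177 to f75236a is possible iff 805a177 is an ancestor of f75236a.
Ancestors of f75236a: {18252c8, 7f601c7, 805a177, f75236a}.
805a177 is among them, so fast-forward is possible.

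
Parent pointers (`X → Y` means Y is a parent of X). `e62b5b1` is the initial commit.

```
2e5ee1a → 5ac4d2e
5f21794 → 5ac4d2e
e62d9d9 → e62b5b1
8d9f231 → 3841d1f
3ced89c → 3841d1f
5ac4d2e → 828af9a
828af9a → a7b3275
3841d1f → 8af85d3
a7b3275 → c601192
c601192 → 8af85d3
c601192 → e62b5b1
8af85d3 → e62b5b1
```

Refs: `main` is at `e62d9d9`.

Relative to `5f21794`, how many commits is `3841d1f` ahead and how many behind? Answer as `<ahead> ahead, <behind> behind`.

Reachable from 3841d1f: {3841d1f, 8af85d3, e62b5b1}.
Reachable from 5f21794: {5ac4d2e, 5f21794, 828af9a, 8af85d3, a7b3275, c601192, e62b5b1}.
Only in 3841d1f's history (ahead): {3841d1f} — 1.
Only in 5f21794's history (behind): {5ac4d2e, 5f21794, 828af9a, a7b3275, c601192} — 5.

1 ahead, 5 behind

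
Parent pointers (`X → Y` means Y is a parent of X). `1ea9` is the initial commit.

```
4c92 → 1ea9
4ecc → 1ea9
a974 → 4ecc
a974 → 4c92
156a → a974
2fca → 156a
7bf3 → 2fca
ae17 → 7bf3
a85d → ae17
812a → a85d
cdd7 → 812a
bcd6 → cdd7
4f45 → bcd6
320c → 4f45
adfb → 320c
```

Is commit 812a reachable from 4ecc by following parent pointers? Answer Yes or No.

Ancestors of 4ecc: {1ea9, 4ecc}.
812a is not in that set, so it is not an ancestor of 4ecc.

No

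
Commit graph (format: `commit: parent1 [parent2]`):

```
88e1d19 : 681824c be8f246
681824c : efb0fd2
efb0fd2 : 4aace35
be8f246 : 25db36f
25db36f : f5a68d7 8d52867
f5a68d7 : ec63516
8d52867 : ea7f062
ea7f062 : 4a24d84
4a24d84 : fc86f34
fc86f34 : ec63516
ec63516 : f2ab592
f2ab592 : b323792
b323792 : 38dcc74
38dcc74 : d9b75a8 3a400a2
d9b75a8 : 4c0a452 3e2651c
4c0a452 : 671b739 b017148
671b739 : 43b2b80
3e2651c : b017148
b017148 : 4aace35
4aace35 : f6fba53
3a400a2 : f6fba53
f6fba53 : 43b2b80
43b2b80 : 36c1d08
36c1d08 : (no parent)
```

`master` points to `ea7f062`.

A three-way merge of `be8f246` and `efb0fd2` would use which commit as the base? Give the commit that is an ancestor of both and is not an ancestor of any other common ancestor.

Ancestors of be8f246: {25db36f, 36c1d08, 38dcc74, 3a400a2, 3e2651c, 43b2b80, 4a24d84, 4aace35, 4c0a452, 671b739, 8d52867, b017148, b323792, be8f246, d9b75a8, ea7f062, ec63516, f2ab592, f5a68d7, f6fba53, fc86f34}.
Ancestors of efb0fd2: {36c1d08, 43b2b80, 4aace35, efb0fd2, f6fba53}.
Common ancestors: {36c1d08, 43b2b80, 4aace35, f6fba53}.
Among these, 4aace35 is not an ancestor of any other common ancestor — it is the merge base.

4aace35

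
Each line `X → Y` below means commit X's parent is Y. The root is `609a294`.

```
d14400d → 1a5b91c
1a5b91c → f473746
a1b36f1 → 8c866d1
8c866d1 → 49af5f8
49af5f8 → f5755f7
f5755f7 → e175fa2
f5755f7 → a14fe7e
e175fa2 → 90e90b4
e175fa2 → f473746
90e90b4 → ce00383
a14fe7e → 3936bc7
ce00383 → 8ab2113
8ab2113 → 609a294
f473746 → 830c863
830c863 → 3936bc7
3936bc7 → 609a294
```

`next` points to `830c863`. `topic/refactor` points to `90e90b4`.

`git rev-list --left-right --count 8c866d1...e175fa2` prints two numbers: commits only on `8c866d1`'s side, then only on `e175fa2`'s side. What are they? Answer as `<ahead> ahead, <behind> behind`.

Reachable from 8c866d1: {3936bc7, 49af5f8, 609a294, 830c863, 8ab2113, 8c866d1, 90e90b4, a14fe7e, ce00383, e175fa2, f473746, f5755f7}.
Reachable from e175fa2: {3936bc7, 609a294, 830c863, 8ab2113, 90e90b4, ce00383, e175fa2, f473746}.
Only in 8c866d1's history (ahead): {49af5f8, 8c866d1, a14fe7e, f5755f7} — 4.
Only in e175fa2's history (behind): {} — 0.

4 ahead, 0 behind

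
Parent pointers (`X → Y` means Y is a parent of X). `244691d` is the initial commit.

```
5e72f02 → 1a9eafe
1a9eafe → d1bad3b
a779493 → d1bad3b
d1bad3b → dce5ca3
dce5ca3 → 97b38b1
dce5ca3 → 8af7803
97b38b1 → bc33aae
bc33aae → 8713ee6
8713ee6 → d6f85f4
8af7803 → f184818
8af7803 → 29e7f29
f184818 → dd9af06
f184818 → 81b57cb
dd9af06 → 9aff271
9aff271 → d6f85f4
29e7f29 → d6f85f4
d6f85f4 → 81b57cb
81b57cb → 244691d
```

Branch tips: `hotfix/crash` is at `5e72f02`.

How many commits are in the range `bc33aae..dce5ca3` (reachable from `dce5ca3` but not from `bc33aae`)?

7

Reachable from dce5ca3: {244691d, 29e7f29, 81b57cb, 8713ee6, 8af7803, 97b38b1, 9aff271, bc33aae, d6f85f4, dce5ca3, dd9af06, f184818}.
Reachable from bc33aae: {244691d, 81b57cb, 8713ee6, bc33aae, d6f85f4}.
In dce5ca3's history but not bc33aae's: {29e7f29, 8af7803, 97b38b1, 9aff271, dce5ca3, dd9af06, f184818} — 7 commits.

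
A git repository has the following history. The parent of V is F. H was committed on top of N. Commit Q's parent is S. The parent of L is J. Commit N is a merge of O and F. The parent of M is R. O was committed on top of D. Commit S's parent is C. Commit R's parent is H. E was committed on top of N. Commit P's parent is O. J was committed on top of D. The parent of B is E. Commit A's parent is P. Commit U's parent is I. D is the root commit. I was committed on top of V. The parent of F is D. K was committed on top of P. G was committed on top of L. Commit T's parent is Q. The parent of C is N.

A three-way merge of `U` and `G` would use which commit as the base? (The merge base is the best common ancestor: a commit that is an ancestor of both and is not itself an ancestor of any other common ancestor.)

Ancestors of U: {D, F, I, U, V}.
Ancestors of G: {D, G, J, L}.
Common ancestors: {D}.
The only common ancestor is D, so it is the merge base.

D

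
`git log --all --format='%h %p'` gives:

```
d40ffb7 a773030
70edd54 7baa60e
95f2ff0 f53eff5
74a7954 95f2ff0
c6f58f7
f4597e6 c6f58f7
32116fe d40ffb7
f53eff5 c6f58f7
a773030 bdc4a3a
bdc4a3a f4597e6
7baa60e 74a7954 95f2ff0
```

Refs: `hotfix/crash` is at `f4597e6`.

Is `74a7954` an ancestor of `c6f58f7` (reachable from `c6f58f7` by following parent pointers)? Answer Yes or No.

No

Ancestors of c6f58f7: {c6f58f7}.
74a7954 is not in that set, so it is not an ancestor of c6f58f7.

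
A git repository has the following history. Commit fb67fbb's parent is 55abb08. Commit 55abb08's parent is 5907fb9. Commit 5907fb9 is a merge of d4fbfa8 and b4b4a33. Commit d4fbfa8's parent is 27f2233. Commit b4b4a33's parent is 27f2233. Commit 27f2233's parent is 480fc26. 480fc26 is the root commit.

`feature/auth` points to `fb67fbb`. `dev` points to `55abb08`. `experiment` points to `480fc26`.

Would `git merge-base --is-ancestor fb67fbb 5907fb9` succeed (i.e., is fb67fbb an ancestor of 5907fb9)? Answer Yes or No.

Ancestors of 5907fb9: {27f2233, 480fc26, 5907fb9, b4b4a33, d4fbfa8}.
fb67fbb is not in that set, so it is not an ancestor of 5907fb9.

No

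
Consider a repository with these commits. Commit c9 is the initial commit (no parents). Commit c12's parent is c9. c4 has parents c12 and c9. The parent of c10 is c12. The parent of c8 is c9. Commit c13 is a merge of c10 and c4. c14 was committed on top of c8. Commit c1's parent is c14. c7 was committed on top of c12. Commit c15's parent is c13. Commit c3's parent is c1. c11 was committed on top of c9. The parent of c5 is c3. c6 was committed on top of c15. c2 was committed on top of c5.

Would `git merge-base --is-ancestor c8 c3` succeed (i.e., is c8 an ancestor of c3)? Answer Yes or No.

Ancestors of c3 (commits reachable by following parents): {c1, c14, c3, c8, c9}.
c8 is in that set, so it is an ancestor of c3.

Yes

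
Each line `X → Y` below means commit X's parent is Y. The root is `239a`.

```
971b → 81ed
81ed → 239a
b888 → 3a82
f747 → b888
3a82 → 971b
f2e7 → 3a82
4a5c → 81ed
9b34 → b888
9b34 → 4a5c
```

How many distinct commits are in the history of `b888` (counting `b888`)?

Walking parent pointers from b888: reachable set = {239a, 3a82, 81ed, 971b, b888}.
That is 5 commits.

5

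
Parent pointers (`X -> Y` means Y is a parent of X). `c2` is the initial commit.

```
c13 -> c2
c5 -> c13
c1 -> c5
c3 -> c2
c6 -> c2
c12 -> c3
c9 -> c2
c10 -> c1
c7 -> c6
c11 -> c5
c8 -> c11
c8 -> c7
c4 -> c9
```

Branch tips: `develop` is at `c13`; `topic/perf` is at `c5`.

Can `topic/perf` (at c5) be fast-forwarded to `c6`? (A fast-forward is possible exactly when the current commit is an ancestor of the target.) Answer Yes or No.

A fast-forward from c5 to c6 is possible iff c5 is an ancestor of c6.
Ancestors of c6: {c2, c6}.
c5 is not among them, so fast-forward is not possible.

No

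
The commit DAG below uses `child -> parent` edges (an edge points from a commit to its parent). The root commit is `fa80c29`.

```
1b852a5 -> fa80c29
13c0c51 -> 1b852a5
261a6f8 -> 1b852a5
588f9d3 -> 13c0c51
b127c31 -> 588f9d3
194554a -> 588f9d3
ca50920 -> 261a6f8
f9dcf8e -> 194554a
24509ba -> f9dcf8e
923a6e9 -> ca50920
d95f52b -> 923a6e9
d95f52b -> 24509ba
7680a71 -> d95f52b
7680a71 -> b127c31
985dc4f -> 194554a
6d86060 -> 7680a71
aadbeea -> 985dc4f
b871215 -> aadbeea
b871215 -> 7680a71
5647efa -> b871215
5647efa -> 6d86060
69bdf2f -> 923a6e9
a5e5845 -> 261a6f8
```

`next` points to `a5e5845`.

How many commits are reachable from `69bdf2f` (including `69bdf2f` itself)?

Walking parent pointers from 69bdf2f: reachable set = {1b852a5, 261a6f8, 69bdf2f, 923a6e9, ca50920, fa80c29}.
That is 6 commits.

6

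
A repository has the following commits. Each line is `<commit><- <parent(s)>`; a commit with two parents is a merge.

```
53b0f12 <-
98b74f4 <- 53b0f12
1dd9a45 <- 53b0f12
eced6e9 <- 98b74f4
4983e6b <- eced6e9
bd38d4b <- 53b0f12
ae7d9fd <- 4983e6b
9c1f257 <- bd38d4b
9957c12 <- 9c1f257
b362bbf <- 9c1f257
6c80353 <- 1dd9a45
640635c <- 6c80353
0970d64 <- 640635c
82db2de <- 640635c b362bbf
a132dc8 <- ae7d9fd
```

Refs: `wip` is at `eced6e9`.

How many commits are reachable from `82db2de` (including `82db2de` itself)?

8

Walking parent pointers from 82db2de: reachable set = {1dd9a45, 53b0f12, 640635c, 6c80353, 82db2de, 9c1f257, b362bbf, bd38d4b}.
That is 8 commits.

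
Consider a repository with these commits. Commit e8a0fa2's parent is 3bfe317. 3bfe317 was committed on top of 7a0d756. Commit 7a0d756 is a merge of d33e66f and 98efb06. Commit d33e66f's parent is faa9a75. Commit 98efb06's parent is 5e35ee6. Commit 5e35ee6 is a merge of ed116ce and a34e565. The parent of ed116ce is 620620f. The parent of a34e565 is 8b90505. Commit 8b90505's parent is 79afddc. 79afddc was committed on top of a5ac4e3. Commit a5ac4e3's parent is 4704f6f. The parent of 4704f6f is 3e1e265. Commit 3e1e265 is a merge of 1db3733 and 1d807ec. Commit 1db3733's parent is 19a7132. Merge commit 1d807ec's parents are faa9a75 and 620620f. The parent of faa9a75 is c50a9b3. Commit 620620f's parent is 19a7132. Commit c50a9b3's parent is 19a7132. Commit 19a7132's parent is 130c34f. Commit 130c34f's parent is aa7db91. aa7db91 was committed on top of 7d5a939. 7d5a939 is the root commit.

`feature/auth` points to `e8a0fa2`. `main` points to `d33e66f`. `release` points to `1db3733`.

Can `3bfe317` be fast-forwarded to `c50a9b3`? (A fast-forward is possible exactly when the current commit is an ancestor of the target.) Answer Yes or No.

No

A fast-forward from 3bfe317 to c50a9b3 is possible iff 3bfe317 is an ancestor of c50a9b3.
Ancestors of c50a9b3: {130c34f, 19a7132, 7d5a939, aa7db91, c50a9b3}.
3bfe317 is not among them, so fast-forward is not possible.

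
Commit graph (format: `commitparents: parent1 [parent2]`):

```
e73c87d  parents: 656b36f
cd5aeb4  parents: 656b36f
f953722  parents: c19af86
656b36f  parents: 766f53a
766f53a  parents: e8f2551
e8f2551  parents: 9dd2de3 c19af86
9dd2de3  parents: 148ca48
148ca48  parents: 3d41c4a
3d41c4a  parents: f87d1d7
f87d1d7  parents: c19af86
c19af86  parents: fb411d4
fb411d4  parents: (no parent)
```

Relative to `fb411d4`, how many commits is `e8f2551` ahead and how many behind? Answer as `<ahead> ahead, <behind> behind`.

Reachable from e8f2551: {148ca48, 3d41c4a, 9dd2de3, c19af86, e8f2551, f87d1d7, fb411d4}.
Reachable from fb411d4: {fb411d4}.
Only in e8f2551's history (ahead): {148ca48, 3d41c4a, 9dd2de3, c19af86, e8f2551, f87d1d7} — 6.
Only in fb411d4's history (behind): {} — 0.

6 ahead, 0 behind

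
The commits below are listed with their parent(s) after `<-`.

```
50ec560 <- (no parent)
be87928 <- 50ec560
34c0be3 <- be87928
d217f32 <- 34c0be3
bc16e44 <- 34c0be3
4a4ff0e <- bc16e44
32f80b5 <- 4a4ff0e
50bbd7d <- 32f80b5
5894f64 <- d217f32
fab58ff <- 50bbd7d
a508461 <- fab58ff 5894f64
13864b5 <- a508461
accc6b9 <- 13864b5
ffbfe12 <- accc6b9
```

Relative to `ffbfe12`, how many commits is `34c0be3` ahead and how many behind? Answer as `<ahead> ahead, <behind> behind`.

0 ahead, 11 behind

Reachable from 34c0be3: {34c0be3, 50ec560, be87928}.
Reachable from ffbfe12: {13864b5, 32f80b5, 34c0be3, 4a4ff0e, 50bbd7d, 50ec560, 5894f64, a508461, accc6b9, bc16e44, be87928, d217f32, fab58ff, ffbfe12}.
Only in 34c0be3's history (ahead): {} — 0.
Only in ffbfe12's history (behind): {13864b5, 32f80b5, 4a4ff0e, 50bbd7d, 5894f64, a508461, accc6b9, bc16e44, d217f32, fab58ff, ffbfe12} — 11.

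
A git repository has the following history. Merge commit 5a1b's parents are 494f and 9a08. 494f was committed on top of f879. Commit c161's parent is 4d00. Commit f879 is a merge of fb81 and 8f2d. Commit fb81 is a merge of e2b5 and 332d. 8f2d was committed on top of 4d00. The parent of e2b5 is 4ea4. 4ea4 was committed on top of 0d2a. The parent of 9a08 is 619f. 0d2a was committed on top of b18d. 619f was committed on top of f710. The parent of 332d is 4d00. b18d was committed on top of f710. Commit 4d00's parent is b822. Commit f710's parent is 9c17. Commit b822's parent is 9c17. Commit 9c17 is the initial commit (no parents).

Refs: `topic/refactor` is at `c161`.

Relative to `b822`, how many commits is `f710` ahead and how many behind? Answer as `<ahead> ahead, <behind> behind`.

Reachable from f710: {9c17, f710}.
Reachable from b822: {9c17, b822}.
Only in f710's history (ahead): {f710} — 1.
Only in b822's history (behind): {b822} — 1.

1 ahead, 1 behind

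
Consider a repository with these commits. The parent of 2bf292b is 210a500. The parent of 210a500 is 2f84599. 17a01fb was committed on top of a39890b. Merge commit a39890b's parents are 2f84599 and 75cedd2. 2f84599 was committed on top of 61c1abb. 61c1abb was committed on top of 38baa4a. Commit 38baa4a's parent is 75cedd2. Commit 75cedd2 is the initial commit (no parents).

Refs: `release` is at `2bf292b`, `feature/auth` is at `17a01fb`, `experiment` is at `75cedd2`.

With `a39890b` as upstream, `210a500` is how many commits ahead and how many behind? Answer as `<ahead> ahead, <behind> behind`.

1 ahead, 1 behind

Reachable from 210a500: {210a500, 2f84599, 38baa4a, 61c1abb, 75cedd2}.
Reachable from a39890b: {2f84599, 38baa4a, 61c1abb, 75cedd2, a39890b}.
Only in 210a500's history (ahead): {210a500} — 1.
Only in a39890b's history (behind): {a39890b} — 1.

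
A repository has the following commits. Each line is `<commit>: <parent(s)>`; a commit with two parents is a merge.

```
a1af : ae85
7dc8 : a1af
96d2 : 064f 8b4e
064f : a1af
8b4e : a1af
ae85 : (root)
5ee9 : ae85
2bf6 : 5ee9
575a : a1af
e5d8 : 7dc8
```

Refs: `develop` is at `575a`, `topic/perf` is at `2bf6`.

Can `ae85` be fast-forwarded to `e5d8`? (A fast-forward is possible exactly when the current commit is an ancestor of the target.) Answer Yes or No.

A fast-forward from ae85 to e5d8 is possible iff ae85 is an ancestor of e5d8.
Ancestors of e5d8: {7dc8, a1af, ae85, e5d8}.
ae85 is among them, so fast-forward is possible.

Yes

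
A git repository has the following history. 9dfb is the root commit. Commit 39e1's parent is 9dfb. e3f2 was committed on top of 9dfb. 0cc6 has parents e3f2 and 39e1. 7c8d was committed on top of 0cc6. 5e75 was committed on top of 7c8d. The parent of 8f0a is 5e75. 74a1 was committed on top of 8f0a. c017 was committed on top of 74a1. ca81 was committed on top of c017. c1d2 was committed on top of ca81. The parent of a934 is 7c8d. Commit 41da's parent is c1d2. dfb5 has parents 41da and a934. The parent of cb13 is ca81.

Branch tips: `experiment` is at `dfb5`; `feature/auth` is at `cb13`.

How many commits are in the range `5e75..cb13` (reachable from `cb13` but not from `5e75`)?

5

Reachable from cb13: {0cc6, 39e1, 5e75, 74a1, 7c8d, 8f0a, 9dfb, c017, ca81, cb13, e3f2}.
Reachable from 5e75: {0cc6, 39e1, 5e75, 7c8d, 9dfb, e3f2}.
In cb13's history but not 5e75's: {74a1, 8f0a, c017, ca81, cb13} — 5 commits.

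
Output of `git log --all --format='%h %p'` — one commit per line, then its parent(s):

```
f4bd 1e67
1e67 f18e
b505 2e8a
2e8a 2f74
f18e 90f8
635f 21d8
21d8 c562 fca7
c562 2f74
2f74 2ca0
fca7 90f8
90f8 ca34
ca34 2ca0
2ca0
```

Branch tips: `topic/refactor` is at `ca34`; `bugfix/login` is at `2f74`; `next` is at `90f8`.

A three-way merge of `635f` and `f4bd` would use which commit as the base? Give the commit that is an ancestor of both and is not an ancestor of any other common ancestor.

90f8

Ancestors of 635f: {21d8, 2ca0, 2f74, 635f, 90f8, c562, ca34, fca7}.
Ancestors of f4bd: {1e67, 2ca0, 90f8, ca34, f18e, f4bd}.
Common ancestors: {2ca0, 90f8, ca34}.
Among these, 90f8 is not an ancestor of any other common ancestor — it is the merge base.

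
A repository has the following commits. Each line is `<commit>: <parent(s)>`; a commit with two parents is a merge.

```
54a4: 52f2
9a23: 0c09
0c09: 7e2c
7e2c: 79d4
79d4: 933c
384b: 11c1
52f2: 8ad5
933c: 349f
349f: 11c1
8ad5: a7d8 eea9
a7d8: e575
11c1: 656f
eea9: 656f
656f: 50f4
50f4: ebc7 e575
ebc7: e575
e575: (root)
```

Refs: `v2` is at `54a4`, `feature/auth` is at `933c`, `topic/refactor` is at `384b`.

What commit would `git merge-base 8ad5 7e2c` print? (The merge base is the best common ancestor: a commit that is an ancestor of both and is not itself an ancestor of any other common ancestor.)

Ancestors of 8ad5: {50f4, 656f, 8ad5, a7d8, e575, ebc7, eea9}.
Ancestors of 7e2c: {11c1, 349f, 50f4, 656f, 79d4, 7e2c, 933c, e575, ebc7}.
Common ancestors: {50f4, 656f, e575, ebc7}.
Among these, 656f is not an ancestor of any other common ancestor — it is the merge base.

656f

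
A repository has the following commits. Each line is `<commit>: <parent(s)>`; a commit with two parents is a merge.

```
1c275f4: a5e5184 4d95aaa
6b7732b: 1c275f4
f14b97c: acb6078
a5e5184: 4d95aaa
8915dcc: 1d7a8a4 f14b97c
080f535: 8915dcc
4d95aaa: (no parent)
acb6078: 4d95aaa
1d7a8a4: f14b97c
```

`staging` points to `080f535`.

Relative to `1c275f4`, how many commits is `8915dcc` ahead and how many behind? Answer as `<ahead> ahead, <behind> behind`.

Reachable from 8915dcc: {1d7a8a4, 4d95aaa, 8915dcc, acb6078, f14b97c}.
Reachable from 1c275f4: {1c275f4, 4d95aaa, a5e5184}.
Only in 8915dcc's history (ahead): {1d7a8a4, 8915dcc, acb6078, f14b97c} — 4.
Only in 1c275f4's history (behind): {1c275f4, a5e5184} — 2.

4 ahead, 2 behind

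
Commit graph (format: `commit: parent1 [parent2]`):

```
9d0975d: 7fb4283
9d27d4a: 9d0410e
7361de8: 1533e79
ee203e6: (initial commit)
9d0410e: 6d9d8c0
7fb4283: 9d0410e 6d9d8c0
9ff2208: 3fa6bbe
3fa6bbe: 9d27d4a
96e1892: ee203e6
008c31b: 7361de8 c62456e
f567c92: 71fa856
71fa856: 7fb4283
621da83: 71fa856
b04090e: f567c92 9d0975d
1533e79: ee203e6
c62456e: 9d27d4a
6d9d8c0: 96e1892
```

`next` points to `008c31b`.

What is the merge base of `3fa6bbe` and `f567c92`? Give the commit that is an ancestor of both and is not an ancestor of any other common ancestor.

Ancestors of 3fa6bbe: {3fa6bbe, 6d9d8c0, 96e1892, 9d0410e, 9d27d4a, ee203e6}.
Ancestors of f567c92: {6d9d8c0, 71fa856, 7fb4283, 96e1892, 9d0410e, ee203e6, f567c92}.
Common ancestors: {6d9d8c0, 96e1892, 9d0410e, ee203e6}.
Among these, 9d0410e is not an ancestor of any other common ancestor — it is the merge base.

9d0410e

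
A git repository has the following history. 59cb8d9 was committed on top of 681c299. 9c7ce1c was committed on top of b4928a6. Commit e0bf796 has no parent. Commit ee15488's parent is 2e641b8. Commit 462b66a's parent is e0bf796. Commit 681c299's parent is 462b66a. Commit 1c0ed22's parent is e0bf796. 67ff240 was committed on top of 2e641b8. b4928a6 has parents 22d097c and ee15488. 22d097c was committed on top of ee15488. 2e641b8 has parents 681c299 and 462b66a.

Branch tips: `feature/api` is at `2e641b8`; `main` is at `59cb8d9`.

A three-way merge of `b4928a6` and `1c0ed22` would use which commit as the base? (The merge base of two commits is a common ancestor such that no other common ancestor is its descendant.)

e0bf796

Ancestors of b4928a6: {22d097c, 2e641b8, 462b66a, 681c299, b4928a6, e0bf796, ee15488}.
Ancestors of 1c0ed22: {1c0ed22, e0bf796}.
Common ancestors: {e0bf796}.
The only common ancestor is e0bf796, so it is the merge base.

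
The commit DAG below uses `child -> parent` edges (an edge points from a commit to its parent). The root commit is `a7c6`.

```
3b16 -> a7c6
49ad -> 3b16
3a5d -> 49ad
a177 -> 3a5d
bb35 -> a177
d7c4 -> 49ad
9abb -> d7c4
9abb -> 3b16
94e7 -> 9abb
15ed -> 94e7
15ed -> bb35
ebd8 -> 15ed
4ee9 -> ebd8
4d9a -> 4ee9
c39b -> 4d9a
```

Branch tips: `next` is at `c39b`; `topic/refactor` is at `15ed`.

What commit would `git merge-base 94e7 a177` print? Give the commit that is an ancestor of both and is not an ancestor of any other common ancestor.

49ad

Ancestors of 94e7: {3b16, 49ad, 94e7, 9abb, a7c6, d7c4}.
Ancestors of a177: {3a5d, 3b16, 49ad, a177, a7c6}.
Common ancestors: {3b16, 49ad, a7c6}.
Among these, 49ad is not an ancestor of any other common ancestor — it is the merge base.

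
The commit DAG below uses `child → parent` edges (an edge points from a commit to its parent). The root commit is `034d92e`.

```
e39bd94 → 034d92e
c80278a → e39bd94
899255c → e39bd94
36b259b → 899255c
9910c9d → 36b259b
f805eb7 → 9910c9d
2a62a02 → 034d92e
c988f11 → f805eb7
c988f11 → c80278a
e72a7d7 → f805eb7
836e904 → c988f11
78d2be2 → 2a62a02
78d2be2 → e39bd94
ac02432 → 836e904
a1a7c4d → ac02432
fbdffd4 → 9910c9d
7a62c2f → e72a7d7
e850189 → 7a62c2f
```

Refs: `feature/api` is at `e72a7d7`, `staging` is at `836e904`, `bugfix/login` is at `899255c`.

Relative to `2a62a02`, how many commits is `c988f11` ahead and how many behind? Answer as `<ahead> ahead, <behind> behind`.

7 ahead, 1 behind

Reachable from c988f11: {034d92e, 36b259b, 899255c, 9910c9d, c80278a, c988f11, e39bd94, f805eb7}.
Reachable from 2a62a02: {034d92e, 2a62a02}.
Only in c988f11's history (ahead): {36b259b, 899255c, 9910c9d, c80278a, c988f11, e39bd94, f805eb7} — 7.
Only in 2a62a02's history (behind): {2a62a02} — 1.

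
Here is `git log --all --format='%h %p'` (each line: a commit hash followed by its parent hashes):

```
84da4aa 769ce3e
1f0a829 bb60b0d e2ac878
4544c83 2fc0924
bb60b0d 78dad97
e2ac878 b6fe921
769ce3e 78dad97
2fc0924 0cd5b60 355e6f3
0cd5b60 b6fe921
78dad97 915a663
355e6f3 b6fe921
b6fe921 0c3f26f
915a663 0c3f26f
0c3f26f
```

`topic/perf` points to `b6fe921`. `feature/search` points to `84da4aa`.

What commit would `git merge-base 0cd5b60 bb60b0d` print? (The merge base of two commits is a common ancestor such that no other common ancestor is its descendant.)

0c3f26f

Ancestors of 0cd5b60: {0c3f26f, 0cd5b60, b6fe921}.
Ancestors of bb60b0d: {0c3f26f, 78dad97, 915a663, bb60b0d}.
Common ancestors: {0c3f26f}.
The only common ancestor is 0c3f26f, so it is the merge base.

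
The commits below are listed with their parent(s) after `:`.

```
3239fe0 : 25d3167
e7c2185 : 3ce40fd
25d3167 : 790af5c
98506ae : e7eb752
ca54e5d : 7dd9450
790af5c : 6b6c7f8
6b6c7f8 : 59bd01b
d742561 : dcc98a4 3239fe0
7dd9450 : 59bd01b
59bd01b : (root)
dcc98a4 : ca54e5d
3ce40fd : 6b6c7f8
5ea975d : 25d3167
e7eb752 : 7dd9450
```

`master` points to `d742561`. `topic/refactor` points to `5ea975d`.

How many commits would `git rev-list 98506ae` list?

4

Walking parent pointers from 98506ae: reachable set = {59bd01b, 7dd9450, 98506ae, e7eb752}.
That is 4 commits.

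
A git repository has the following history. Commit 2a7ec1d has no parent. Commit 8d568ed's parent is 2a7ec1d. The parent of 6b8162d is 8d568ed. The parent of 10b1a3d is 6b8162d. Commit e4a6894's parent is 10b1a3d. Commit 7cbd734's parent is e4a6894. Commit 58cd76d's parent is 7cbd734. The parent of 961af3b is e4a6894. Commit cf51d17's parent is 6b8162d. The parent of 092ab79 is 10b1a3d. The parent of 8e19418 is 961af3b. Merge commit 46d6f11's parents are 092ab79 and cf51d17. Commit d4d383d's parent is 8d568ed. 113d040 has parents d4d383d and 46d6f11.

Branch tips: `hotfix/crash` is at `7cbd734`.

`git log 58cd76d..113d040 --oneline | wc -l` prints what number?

Reachable from 113d040: {092ab79, 10b1a3d, 113d040, 2a7ec1d, 46d6f11, 6b8162d, 8d568ed, cf51d17, d4d383d}.
Reachable from 58cd76d: {10b1a3d, 2a7ec1d, 58cd76d, 6b8162d, 7cbd734, 8d568ed, e4a6894}.
In 113d040's history but not 58cd76d's: {092ab79, 113d040, 46d6f11, cf51d17, d4d383d} — 5 commits.

5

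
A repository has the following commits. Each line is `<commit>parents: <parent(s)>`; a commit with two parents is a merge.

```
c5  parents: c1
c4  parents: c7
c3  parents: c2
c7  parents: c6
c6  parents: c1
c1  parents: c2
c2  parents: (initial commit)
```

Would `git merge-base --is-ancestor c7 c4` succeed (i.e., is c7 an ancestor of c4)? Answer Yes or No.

Yes

Ancestors of c4 (commits reachable by following parents): {c1, c2, c4, c6, c7}.
c7 is in that set, so it is an ancestor of c4.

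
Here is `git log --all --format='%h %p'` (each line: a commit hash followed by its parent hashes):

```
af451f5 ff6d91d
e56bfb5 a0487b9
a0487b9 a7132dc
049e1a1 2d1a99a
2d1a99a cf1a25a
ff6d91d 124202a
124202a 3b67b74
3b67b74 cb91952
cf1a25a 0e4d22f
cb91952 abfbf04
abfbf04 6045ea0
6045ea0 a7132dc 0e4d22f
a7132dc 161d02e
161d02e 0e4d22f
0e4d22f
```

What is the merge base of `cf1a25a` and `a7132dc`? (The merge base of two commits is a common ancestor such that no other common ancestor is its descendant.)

Ancestors of cf1a25a: {0e4d22f, cf1a25a}.
Ancestors of a7132dc: {0e4d22f, 161d02e, a7132dc}.
Common ancestors: {0e4d22f}.
The only common ancestor is 0e4d22f, so it is the merge base.

0e4d22f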